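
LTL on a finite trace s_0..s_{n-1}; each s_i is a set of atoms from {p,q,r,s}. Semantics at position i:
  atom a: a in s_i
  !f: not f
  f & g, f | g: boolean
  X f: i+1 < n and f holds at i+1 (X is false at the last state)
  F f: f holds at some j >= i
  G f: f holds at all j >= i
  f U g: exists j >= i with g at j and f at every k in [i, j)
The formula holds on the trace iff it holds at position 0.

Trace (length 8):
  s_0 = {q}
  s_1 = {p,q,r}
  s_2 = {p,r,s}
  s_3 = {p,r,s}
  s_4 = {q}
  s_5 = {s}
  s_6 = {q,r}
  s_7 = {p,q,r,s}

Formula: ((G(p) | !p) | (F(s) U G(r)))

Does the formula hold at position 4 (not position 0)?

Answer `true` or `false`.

s_0={q}: ((G(p) | !p) | (F(s) U G(r)))=True (G(p) | !p)=True G(p)=False p=False !p=True (F(s) U G(r))=True F(s)=True s=False G(r)=False r=False
s_1={p,q,r}: ((G(p) | !p) | (F(s) U G(r)))=True (G(p) | !p)=False G(p)=False p=True !p=False (F(s) U G(r))=True F(s)=True s=False G(r)=False r=True
s_2={p,r,s}: ((G(p) | !p) | (F(s) U G(r)))=True (G(p) | !p)=False G(p)=False p=True !p=False (F(s) U G(r))=True F(s)=True s=True G(r)=False r=True
s_3={p,r,s}: ((G(p) | !p) | (F(s) U G(r)))=True (G(p) | !p)=False G(p)=False p=True !p=False (F(s) U G(r))=True F(s)=True s=True G(r)=False r=True
s_4={q}: ((G(p) | !p) | (F(s) U G(r)))=True (G(p) | !p)=True G(p)=False p=False !p=True (F(s) U G(r))=True F(s)=True s=False G(r)=False r=False
s_5={s}: ((G(p) | !p) | (F(s) U G(r)))=True (G(p) | !p)=True G(p)=False p=False !p=True (F(s) U G(r))=True F(s)=True s=True G(r)=False r=False
s_6={q,r}: ((G(p) | !p) | (F(s) U G(r)))=True (G(p) | !p)=True G(p)=False p=False !p=True (F(s) U G(r))=True F(s)=True s=False G(r)=True r=True
s_7={p,q,r,s}: ((G(p) | !p) | (F(s) U G(r)))=True (G(p) | !p)=True G(p)=True p=True !p=False (F(s) U G(r))=True F(s)=True s=True G(r)=True r=True
Evaluating at position 4: result = True

Answer: true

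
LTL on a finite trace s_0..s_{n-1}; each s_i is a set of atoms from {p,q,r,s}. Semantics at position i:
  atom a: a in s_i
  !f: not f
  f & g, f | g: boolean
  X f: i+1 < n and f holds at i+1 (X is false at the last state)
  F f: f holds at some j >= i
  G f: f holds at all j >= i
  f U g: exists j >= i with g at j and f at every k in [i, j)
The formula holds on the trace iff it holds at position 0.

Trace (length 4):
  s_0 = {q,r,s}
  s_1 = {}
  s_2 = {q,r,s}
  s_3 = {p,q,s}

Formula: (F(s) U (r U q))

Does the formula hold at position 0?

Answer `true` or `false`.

Answer: true

Derivation:
s_0={q,r,s}: (F(s) U (r U q))=True F(s)=True s=True (r U q)=True r=True q=True
s_1={}: (F(s) U (r U q))=True F(s)=True s=False (r U q)=False r=False q=False
s_2={q,r,s}: (F(s) U (r U q))=True F(s)=True s=True (r U q)=True r=True q=True
s_3={p,q,s}: (F(s) U (r U q))=True F(s)=True s=True (r U q)=True r=False q=True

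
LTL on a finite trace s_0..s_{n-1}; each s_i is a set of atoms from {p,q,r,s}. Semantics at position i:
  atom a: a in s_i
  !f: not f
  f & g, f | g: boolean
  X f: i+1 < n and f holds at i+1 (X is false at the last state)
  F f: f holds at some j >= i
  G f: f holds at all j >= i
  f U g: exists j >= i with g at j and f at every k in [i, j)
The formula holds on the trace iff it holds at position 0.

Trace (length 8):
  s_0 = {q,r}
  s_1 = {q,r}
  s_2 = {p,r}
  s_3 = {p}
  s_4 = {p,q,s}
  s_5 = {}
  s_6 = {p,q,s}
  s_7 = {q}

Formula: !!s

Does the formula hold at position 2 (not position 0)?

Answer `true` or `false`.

Answer: false

Derivation:
s_0={q,r}: !!s=False !s=True s=False
s_1={q,r}: !!s=False !s=True s=False
s_2={p,r}: !!s=False !s=True s=False
s_3={p}: !!s=False !s=True s=False
s_4={p,q,s}: !!s=True !s=False s=True
s_5={}: !!s=False !s=True s=False
s_6={p,q,s}: !!s=True !s=False s=True
s_7={q}: !!s=False !s=True s=False
Evaluating at position 2: result = False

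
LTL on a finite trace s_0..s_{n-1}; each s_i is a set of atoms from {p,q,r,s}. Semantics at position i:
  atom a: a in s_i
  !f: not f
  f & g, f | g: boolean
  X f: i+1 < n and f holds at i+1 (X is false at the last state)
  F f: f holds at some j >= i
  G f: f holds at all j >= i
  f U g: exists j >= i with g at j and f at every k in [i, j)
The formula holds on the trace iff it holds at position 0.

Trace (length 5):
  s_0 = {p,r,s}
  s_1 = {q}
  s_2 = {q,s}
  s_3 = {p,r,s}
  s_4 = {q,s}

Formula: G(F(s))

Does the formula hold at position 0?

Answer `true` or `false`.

s_0={p,r,s}: G(F(s))=True F(s)=True s=True
s_1={q}: G(F(s))=True F(s)=True s=False
s_2={q,s}: G(F(s))=True F(s)=True s=True
s_3={p,r,s}: G(F(s))=True F(s)=True s=True
s_4={q,s}: G(F(s))=True F(s)=True s=True

Answer: true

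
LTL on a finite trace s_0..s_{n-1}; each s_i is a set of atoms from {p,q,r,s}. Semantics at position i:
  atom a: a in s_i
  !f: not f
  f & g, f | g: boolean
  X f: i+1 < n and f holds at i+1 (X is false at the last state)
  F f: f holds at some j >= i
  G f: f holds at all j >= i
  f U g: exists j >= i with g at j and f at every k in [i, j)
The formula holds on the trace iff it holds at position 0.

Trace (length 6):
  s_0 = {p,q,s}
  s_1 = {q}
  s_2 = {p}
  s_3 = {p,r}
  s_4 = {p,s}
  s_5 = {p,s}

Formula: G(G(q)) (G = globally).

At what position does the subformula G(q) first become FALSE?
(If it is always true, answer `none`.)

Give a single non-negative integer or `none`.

s_0={p,q,s}: G(q)=False q=True
s_1={q}: G(q)=False q=True
s_2={p}: G(q)=False q=False
s_3={p,r}: G(q)=False q=False
s_4={p,s}: G(q)=False q=False
s_5={p,s}: G(q)=False q=False
G(G(q)) holds globally = False
First violation at position 0.

Answer: 0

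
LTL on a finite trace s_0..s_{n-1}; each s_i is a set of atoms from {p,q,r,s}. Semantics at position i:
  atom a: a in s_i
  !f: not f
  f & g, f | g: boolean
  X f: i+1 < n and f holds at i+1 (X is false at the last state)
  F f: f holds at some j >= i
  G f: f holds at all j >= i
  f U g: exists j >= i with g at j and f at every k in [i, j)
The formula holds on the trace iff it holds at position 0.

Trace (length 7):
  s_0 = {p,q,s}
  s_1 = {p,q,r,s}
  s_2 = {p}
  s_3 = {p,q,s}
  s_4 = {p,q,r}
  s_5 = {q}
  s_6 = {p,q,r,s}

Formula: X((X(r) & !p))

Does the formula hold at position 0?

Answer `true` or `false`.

s_0={p,q,s}: X((X(r) & !p))=False (X(r) & !p)=False X(r)=True r=False !p=False p=True
s_1={p,q,r,s}: X((X(r) & !p))=False (X(r) & !p)=False X(r)=False r=True !p=False p=True
s_2={p}: X((X(r) & !p))=False (X(r) & !p)=False X(r)=False r=False !p=False p=True
s_3={p,q,s}: X((X(r) & !p))=False (X(r) & !p)=False X(r)=True r=False !p=False p=True
s_4={p,q,r}: X((X(r) & !p))=True (X(r) & !p)=False X(r)=False r=True !p=False p=True
s_5={q}: X((X(r) & !p))=False (X(r) & !p)=True X(r)=True r=False !p=True p=False
s_6={p,q,r,s}: X((X(r) & !p))=False (X(r) & !p)=False X(r)=False r=True !p=False p=True

Answer: false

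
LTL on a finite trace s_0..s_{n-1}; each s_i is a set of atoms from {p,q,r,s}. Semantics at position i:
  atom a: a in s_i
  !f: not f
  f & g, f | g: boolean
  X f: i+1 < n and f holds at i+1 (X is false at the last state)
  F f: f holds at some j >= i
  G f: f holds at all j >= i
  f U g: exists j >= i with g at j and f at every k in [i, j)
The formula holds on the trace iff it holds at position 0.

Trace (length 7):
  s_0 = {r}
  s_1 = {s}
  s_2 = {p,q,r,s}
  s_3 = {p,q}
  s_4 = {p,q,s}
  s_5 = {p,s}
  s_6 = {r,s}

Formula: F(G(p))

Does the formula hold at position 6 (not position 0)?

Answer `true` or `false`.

Answer: false

Derivation:
s_0={r}: F(G(p))=False G(p)=False p=False
s_1={s}: F(G(p))=False G(p)=False p=False
s_2={p,q,r,s}: F(G(p))=False G(p)=False p=True
s_3={p,q}: F(G(p))=False G(p)=False p=True
s_4={p,q,s}: F(G(p))=False G(p)=False p=True
s_5={p,s}: F(G(p))=False G(p)=False p=True
s_6={r,s}: F(G(p))=False G(p)=False p=False
Evaluating at position 6: result = False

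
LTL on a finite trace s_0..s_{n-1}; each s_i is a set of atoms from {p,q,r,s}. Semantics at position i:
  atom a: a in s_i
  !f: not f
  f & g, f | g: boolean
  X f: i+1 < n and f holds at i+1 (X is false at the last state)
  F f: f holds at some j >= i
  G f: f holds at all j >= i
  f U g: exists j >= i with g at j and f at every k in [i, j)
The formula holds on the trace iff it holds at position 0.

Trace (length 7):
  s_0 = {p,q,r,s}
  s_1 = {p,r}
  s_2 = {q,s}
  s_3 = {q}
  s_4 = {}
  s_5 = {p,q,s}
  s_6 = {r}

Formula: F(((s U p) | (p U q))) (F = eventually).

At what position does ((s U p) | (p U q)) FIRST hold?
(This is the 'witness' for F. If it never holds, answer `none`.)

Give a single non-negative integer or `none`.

s_0={p,q,r,s}: ((s U p) | (p U q))=True (s U p)=True s=True p=True (p U q)=True q=True
s_1={p,r}: ((s U p) | (p U q))=True (s U p)=True s=False p=True (p U q)=True q=False
s_2={q,s}: ((s U p) | (p U q))=True (s U p)=False s=True p=False (p U q)=True q=True
s_3={q}: ((s U p) | (p U q))=True (s U p)=False s=False p=False (p U q)=True q=True
s_4={}: ((s U p) | (p U q))=False (s U p)=False s=False p=False (p U q)=False q=False
s_5={p,q,s}: ((s U p) | (p U q))=True (s U p)=True s=True p=True (p U q)=True q=True
s_6={r}: ((s U p) | (p U q))=False (s U p)=False s=False p=False (p U q)=False q=False
F(((s U p) | (p U q))) holds; first witness at position 0.

Answer: 0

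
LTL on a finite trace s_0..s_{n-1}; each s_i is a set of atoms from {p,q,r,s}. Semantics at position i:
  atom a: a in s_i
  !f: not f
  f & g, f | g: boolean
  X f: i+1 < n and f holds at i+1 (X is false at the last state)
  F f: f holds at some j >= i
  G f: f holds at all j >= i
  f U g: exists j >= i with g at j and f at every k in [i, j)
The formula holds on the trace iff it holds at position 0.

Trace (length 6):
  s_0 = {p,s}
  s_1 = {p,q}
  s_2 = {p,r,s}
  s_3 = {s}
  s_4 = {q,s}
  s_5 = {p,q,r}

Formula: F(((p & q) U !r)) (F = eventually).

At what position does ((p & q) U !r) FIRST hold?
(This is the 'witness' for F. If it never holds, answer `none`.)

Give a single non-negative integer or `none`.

Answer: 0

Derivation:
s_0={p,s}: ((p & q) U !r)=True (p & q)=False p=True q=False !r=True r=False
s_1={p,q}: ((p & q) U !r)=True (p & q)=True p=True q=True !r=True r=False
s_2={p,r,s}: ((p & q) U !r)=False (p & q)=False p=True q=False !r=False r=True
s_3={s}: ((p & q) U !r)=True (p & q)=False p=False q=False !r=True r=False
s_4={q,s}: ((p & q) U !r)=True (p & q)=False p=False q=True !r=True r=False
s_5={p,q,r}: ((p & q) U !r)=False (p & q)=True p=True q=True !r=False r=True
F(((p & q) U !r)) holds; first witness at position 0.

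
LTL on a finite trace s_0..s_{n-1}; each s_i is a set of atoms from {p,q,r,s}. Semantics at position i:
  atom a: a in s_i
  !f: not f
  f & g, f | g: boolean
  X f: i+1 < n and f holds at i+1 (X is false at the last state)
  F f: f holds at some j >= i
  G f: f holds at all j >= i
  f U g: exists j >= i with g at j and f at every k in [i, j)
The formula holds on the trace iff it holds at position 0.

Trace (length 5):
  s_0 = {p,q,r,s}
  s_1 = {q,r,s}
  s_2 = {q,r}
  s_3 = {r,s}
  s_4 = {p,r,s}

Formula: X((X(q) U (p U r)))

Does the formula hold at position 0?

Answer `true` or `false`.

Answer: true

Derivation:
s_0={p,q,r,s}: X((X(q) U (p U r)))=True (X(q) U (p U r))=True X(q)=True q=True (p U r)=True p=True r=True
s_1={q,r,s}: X((X(q) U (p U r)))=True (X(q) U (p U r))=True X(q)=True q=True (p U r)=True p=False r=True
s_2={q,r}: X((X(q) U (p U r)))=True (X(q) U (p U r))=True X(q)=False q=True (p U r)=True p=False r=True
s_3={r,s}: X((X(q) U (p U r)))=True (X(q) U (p U r))=True X(q)=False q=False (p U r)=True p=False r=True
s_4={p,r,s}: X((X(q) U (p U r)))=False (X(q) U (p U r))=True X(q)=False q=False (p U r)=True p=True r=True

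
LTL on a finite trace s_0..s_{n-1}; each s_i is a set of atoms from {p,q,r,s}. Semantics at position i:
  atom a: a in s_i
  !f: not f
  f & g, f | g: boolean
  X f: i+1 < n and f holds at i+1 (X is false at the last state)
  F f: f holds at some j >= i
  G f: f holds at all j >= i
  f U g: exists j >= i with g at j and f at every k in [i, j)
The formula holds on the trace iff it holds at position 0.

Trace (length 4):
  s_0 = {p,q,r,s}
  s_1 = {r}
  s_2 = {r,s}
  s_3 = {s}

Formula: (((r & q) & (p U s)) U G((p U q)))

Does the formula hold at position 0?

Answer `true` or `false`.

Answer: false

Derivation:
s_0={p,q,r,s}: (((r & q) & (p U s)) U G((p U q)))=False ((r & q) & (p U s))=True (r & q)=True r=True q=True (p U s)=True p=True s=True G((p U q))=False (p U q)=True
s_1={r}: (((r & q) & (p U s)) U G((p U q)))=False ((r & q) & (p U s))=False (r & q)=False r=True q=False (p U s)=False p=False s=False G((p U q))=False (p U q)=False
s_2={r,s}: (((r & q) & (p U s)) U G((p U q)))=False ((r & q) & (p U s))=False (r & q)=False r=True q=False (p U s)=True p=False s=True G((p U q))=False (p U q)=False
s_3={s}: (((r & q) & (p U s)) U G((p U q)))=False ((r & q) & (p U s))=False (r & q)=False r=False q=False (p U s)=True p=False s=True G((p U q))=False (p U q)=False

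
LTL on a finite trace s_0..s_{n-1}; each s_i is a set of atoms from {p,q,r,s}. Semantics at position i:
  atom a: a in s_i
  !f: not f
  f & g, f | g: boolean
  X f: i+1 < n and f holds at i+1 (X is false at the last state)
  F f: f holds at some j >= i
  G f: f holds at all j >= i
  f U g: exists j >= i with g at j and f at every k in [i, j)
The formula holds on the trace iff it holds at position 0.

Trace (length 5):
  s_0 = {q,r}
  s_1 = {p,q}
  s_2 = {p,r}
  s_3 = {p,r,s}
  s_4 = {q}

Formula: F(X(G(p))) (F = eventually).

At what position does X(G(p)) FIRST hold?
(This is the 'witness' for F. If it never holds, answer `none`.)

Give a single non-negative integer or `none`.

Answer: none

Derivation:
s_0={q,r}: X(G(p))=False G(p)=False p=False
s_1={p,q}: X(G(p))=False G(p)=False p=True
s_2={p,r}: X(G(p))=False G(p)=False p=True
s_3={p,r,s}: X(G(p))=False G(p)=False p=True
s_4={q}: X(G(p))=False G(p)=False p=False
F(X(G(p))) does not hold (no witness exists).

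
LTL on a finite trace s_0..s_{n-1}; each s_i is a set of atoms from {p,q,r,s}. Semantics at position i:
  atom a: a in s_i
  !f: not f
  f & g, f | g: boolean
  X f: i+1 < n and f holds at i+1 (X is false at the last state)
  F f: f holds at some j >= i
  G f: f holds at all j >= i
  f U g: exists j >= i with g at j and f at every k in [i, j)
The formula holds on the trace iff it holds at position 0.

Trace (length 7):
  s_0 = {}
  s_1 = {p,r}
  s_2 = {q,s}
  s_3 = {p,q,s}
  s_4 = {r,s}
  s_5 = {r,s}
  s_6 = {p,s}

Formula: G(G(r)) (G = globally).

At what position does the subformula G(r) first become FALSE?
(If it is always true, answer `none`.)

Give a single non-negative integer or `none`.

s_0={}: G(r)=False r=False
s_1={p,r}: G(r)=False r=True
s_2={q,s}: G(r)=False r=False
s_3={p,q,s}: G(r)=False r=False
s_4={r,s}: G(r)=False r=True
s_5={r,s}: G(r)=False r=True
s_6={p,s}: G(r)=False r=False
G(G(r)) holds globally = False
First violation at position 0.

Answer: 0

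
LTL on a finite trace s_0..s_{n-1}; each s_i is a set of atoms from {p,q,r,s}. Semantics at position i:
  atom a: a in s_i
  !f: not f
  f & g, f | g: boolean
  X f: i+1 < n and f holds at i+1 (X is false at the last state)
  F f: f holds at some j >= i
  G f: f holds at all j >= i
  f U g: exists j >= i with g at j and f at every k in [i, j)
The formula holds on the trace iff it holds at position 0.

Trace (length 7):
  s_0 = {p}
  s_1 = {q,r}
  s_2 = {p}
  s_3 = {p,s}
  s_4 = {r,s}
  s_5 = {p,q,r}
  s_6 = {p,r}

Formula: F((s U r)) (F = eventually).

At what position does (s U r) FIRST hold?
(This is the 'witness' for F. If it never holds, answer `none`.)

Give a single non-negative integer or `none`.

Answer: 1

Derivation:
s_0={p}: (s U r)=False s=False r=False
s_1={q,r}: (s U r)=True s=False r=True
s_2={p}: (s U r)=False s=False r=False
s_3={p,s}: (s U r)=True s=True r=False
s_4={r,s}: (s U r)=True s=True r=True
s_5={p,q,r}: (s U r)=True s=False r=True
s_6={p,r}: (s U r)=True s=False r=True
F((s U r)) holds; first witness at position 1.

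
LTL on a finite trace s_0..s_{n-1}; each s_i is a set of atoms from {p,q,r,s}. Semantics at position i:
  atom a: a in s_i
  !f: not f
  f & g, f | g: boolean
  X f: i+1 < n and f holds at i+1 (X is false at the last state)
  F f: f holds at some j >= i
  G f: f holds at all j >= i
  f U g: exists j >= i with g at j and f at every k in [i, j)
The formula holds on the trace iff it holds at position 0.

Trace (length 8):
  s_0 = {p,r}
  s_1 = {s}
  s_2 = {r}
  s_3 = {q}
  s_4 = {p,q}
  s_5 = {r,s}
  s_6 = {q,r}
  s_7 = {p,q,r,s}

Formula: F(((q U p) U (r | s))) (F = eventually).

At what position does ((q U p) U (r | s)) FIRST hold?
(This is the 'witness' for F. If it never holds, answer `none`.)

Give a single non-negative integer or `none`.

s_0={p,r}: ((q U p) U (r | s))=True (q U p)=True q=False p=True (r | s)=True r=True s=False
s_1={s}: ((q U p) U (r | s))=True (q U p)=False q=False p=False (r | s)=True r=False s=True
s_2={r}: ((q U p) U (r | s))=True (q U p)=False q=False p=False (r | s)=True r=True s=False
s_3={q}: ((q U p) U (r | s))=True (q U p)=True q=True p=False (r | s)=False r=False s=False
s_4={p,q}: ((q U p) U (r | s))=True (q U p)=True q=True p=True (r | s)=False r=False s=False
s_5={r,s}: ((q U p) U (r | s))=True (q U p)=False q=False p=False (r | s)=True r=True s=True
s_6={q,r}: ((q U p) U (r | s))=True (q U p)=True q=True p=False (r | s)=True r=True s=False
s_7={p,q,r,s}: ((q U p) U (r | s))=True (q U p)=True q=True p=True (r | s)=True r=True s=True
F(((q U p) U (r | s))) holds; first witness at position 0.

Answer: 0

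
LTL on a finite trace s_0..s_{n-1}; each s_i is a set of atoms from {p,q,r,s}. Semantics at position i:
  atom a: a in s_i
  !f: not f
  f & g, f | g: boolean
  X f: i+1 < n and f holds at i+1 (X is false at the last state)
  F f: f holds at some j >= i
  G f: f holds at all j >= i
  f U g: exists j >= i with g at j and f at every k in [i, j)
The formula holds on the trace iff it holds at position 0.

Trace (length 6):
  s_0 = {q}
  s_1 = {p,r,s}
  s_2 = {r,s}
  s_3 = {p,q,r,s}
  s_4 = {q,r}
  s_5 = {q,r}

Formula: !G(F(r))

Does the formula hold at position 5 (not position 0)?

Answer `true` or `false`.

s_0={q}: !G(F(r))=False G(F(r))=True F(r)=True r=False
s_1={p,r,s}: !G(F(r))=False G(F(r))=True F(r)=True r=True
s_2={r,s}: !G(F(r))=False G(F(r))=True F(r)=True r=True
s_3={p,q,r,s}: !G(F(r))=False G(F(r))=True F(r)=True r=True
s_4={q,r}: !G(F(r))=False G(F(r))=True F(r)=True r=True
s_5={q,r}: !G(F(r))=False G(F(r))=True F(r)=True r=True
Evaluating at position 5: result = False

Answer: false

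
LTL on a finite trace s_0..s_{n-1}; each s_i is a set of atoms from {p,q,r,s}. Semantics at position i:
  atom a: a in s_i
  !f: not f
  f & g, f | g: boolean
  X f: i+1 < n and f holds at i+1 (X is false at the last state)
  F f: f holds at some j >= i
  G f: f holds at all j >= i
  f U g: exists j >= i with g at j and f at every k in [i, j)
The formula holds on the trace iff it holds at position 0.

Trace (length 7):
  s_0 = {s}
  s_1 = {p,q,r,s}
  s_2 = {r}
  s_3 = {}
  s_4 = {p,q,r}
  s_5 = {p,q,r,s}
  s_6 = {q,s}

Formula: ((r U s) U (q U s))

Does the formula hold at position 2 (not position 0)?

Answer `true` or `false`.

s_0={s}: ((r U s) U (q U s))=True (r U s)=True r=False s=True (q U s)=True q=False
s_1={p,q,r,s}: ((r U s) U (q U s))=True (r U s)=True r=True s=True (q U s)=True q=True
s_2={r}: ((r U s) U (q U s))=False (r U s)=False r=True s=False (q U s)=False q=False
s_3={}: ((r U s) U (q U s))=False (r U s)=False r=False s=False (q U s)=False q=False
s_4={p,q,r}: ((r U s) U (q U s))=True (r U s)=True r=True s=False (q U s)=True q=True
s_5={p,q,r,s}: ((r U s) U (q U s))=True (r U s)=True r=True s=True (q U s)=True q=True
s_6={q,s}: ((r U s) U (q U s))=True (r U s)=True r=False s=True (q U s)=True q=True
Evaluating at position 2: result = False

Answer: false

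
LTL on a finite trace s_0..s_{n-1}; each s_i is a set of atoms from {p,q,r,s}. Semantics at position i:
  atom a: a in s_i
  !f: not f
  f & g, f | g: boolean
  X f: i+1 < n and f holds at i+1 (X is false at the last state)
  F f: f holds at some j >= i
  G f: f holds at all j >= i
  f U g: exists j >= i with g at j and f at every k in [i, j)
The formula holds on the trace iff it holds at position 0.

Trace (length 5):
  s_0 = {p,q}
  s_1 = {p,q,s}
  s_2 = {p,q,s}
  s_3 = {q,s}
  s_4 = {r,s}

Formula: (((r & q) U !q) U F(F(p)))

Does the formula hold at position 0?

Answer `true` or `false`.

s_0={p,q}: (((r & q) U !q) U F(F(p)))=True ((r & q) U !q)=False (r & q)=False r=False q=True !q=False F(F(p))=True F(p)=True p=True
s_1={p,q,s}: (((r & q) U !q) U F(F(p)))=True ((r & q) U !q)=False (r & q)=False r=False q=True !q=False F(F(p))=True F(p)=True p=True
s_2={p,q,s}: (((r & q) U !q) U F(F(p)))=True ((r & q) U !q)=False (r & q)=False r=False q=True !q=False F(F(p))=True F(p)=True p=True
s_3={q,s}: (((r & q) U !q) U F(F(p)))=False ((r & q) U !q)=False (r & q)=False r=False q=True !q=False F(F(p))=False F(p)=False p=False
s_4={r,s}: (((r & q) U !q) U F(F(p)))=False ((r & q) U !q)=True (r & q)=False r=True q=False !q=True F(F(p))=False F(p)=False p=False

Answer: true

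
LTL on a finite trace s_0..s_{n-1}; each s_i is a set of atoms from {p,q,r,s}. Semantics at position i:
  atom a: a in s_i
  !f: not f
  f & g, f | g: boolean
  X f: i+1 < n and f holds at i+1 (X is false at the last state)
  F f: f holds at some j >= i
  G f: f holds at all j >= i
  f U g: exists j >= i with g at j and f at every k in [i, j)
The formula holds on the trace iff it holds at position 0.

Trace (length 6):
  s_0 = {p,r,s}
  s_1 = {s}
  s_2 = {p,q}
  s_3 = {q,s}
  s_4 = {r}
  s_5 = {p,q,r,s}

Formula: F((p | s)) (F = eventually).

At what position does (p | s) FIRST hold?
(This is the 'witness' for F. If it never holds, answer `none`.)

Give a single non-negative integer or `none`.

Answer: 0

Derivation:
s_0={p,r,s}: (p | s)=True p=True s=True
s_1={s}: (p | s)=True p=False s=True
s_2={p,q}: (p | s)=True p=True s=False
s_3={q,s}: (p | s)=True p=False s=True
s_4={r}: (p | s)=False p=False s=False
s_5={p,q,r,s}: (p | s)=True p=True s=True
F((p | s)) holds; first witness at position 0.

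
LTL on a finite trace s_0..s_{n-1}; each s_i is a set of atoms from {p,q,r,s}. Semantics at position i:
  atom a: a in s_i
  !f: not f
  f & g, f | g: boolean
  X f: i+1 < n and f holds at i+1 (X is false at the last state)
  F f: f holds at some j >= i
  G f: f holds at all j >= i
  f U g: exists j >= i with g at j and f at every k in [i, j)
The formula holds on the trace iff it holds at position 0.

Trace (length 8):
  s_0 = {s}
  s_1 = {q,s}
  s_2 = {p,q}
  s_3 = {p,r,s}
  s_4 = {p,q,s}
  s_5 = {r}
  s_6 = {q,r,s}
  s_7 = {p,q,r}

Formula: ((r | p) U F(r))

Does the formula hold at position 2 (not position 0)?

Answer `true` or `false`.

Answer: true

Derivation:
s_0={s}: ((r | p) U F(r))=True (r | p)=False r=False p=False F(r)=True
s_1={q,s}: ((r | p) U F(r))=True (r | p)=False r=False p=False F(r)=True
s_2={p,q}: ((r | p) U F(r))=True (r | p)=True r=False p=True F(r)=True
s_3={p,r,s}: ((r | p) U F(r))=True (r | p)=True r=True p=True F(r)=True
s_4={p,q,s}: ((r | p) U F(r))=True (r | p)=True r=False p=True F(r)=True
s_5={r}: ((r | p) U F(r))=True (r | p)=True r=True p=False F(r)=True
s_6={q,r,s}: ((r | p) U F(r))=True (r | p)=True r=True p=False F(r)=True
s_7={p,q,r}: ((r | p) U F(r))=True (r | p)=True r=True p=True F(r)=True
Evaluating at position 2: result = True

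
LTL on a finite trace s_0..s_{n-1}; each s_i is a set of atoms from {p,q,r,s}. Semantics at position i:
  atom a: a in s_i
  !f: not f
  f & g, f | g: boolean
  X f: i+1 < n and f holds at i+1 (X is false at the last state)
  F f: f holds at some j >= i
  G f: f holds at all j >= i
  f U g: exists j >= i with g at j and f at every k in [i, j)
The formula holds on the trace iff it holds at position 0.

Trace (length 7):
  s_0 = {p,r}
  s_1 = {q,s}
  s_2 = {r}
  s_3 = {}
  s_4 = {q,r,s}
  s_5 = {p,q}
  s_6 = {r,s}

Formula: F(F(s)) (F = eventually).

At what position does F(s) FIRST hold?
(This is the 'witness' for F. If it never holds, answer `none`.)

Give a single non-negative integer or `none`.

s_0={p,r}: F(s)=True s=False
s_1={q,s}: F(s)=True s=True
s_2={r}: F(s)=True s=False
s_3={}: F(s)=True s=False
s_4={q,r,s}: F(s)=True s=True
s_5={p,q}: F(s)=True s=False
s_6={r,s}: F(s)=True s=True
F(F(s)) holds; first witness at position 0.

Answer: 0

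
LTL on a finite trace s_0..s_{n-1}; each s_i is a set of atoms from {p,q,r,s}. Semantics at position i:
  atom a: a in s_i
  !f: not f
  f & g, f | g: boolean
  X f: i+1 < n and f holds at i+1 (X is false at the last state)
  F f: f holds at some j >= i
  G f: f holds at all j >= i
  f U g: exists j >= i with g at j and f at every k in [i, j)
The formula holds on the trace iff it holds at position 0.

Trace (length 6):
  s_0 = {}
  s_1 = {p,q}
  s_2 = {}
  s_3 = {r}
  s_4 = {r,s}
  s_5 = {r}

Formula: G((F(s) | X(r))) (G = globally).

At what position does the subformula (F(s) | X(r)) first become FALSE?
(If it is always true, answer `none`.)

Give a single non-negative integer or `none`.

s_0={}: (F(s) | X(r))=True F(s)=True s=False X(r)=False r=False
s_1={p,q}: (F(s) | X(r))=True F(s)=True s=False X(r)=False r=False
s_2={}: (F(s) | X(r))=True F(s)=True s=False X(r)=True r=False
s_3={r}: (F(s) | X(r))=True F(s)=True s=False X(r)=True r=True
s_4={r,s}: (F(s) | X(r))=True F(s)=True s=True X(r)=True r=True
s_5={r}: (F(s) | X(r))=False F(s)=False s=False X(r)=False r=True
G((F(s) | X(r))) holds globally = False
First violation at position 5.

Answer: 5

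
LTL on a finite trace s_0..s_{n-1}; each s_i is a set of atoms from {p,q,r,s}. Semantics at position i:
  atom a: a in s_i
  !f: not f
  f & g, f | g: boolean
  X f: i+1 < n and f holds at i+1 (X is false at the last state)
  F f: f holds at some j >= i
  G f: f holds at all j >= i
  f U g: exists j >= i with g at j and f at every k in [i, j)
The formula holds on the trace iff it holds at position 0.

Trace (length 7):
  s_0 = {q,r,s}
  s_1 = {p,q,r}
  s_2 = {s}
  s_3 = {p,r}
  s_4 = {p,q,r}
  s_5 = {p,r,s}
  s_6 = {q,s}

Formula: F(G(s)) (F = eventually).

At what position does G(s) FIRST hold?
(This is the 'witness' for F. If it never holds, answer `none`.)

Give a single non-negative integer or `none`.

s_0={q,r,s}: G(s)=False s=True
s_1={p,q,r}: G(s)=False s=False
s_2={s}: G(s)=False s=True
s_3={p,r}: G(s)=False s=False
s_4={p,q,r}: G(s)=False s=False
s_5={p,r,s}: G(s)=True s=True
s_6={q,s}: G(s)=True s=True
F(G(s)) holds; first witness at position 5.

Answer: 5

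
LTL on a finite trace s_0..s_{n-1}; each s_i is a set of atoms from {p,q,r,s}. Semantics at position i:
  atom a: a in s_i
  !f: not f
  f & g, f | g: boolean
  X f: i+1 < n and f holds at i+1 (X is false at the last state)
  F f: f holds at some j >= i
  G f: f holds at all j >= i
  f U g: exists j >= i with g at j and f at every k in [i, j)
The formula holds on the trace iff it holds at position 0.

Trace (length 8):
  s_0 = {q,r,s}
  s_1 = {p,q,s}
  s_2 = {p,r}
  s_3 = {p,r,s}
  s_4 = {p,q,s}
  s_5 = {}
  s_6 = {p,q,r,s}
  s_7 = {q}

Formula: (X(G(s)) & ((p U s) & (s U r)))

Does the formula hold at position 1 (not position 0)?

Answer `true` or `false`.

Answer: false

Derivation:
s_0={q,r,s}: (X(G(s)) & ((p U s) & (s U r)))=False X(G(s))=False G(s)=False s=True ((p U s) & (s U r))=True (p U s)=True p=False (s U r)=True r=True
s_1={p,q,s}: (X(G(s)) & ((p U s) & (s U r)))=False X(G(s))=False G(s)=False s=True ((p U s) & (s U r))=True (p U s)=True p=True (s U r)=True r=False
s_2={p,r}: (X(G(s)) & ((p U s) & (s U r)))=False X(G(s))=False G(s)=False s=False ((p U s) & (s U r))=True (p U s)=True p=True (s U r)=True r=True
s_3={p,r,s}: (X(G(s)) & ((p U s) & (s U r)))=False X(G(s))=False G(s)=False s=True ((p U s) & (s U r))=True (p U s)=True p=True (s U r)=True r=True
s_4={p,q,s}: (X(G(s)) & ((p U s) & (s U r)))=False X(G(s))=False G(s)=False s=True ((p U s) & (s U r))=False (p U s)=True p=True (s U r)=False r=False
s_5={}: (X(G(s)) & ((p U s) & (s U r)))=False X(G(s))=False G(s)=False s=False ((p U s) & (s U r))=False (p U s)=False p=False (s U r)=False r=False
s_6={p,q,r,s}: (X(G(s)) & ((p U s) & (s U r)))=False X(G(s))=False G(s)=False s=True ((p U s) & (s U r))=True (p U s)=True p=True (s U r)=True r=True
s_7={q}: (X(G(s)) & ((p U s) & (s U r)))=False X(G(s))=False G(s)=False s=False ((p U s) & (s U r))=False (p U s)=False p=False (s U r)=False r=False
Evaluating at position 1: result = False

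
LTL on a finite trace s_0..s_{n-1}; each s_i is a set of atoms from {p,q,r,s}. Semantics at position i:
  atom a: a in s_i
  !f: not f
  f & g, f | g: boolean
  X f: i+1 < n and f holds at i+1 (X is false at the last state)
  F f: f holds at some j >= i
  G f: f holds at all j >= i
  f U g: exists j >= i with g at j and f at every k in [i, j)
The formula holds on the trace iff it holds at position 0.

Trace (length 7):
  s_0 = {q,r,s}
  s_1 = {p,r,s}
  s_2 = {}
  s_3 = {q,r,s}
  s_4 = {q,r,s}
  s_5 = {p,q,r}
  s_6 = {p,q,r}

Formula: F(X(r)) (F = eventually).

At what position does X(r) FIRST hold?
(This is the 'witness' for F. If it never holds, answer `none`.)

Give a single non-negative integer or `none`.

Answer: 0

Derivation:
s_0={q,r,s}: X(r)=True r=True
s_1={p,r,s}: X(r)=False r=True
s_2={}: X(r)=True r=False
s_3={q,r,s}: X(r)=True r=True
s_4={q,r,s}: X(r)=True r=True
s_5={p,q,r}: X(r)=True r=True
s_6={p,q,r}: X(r)=False r=True
F(X(r)) holds; first witness at position 0.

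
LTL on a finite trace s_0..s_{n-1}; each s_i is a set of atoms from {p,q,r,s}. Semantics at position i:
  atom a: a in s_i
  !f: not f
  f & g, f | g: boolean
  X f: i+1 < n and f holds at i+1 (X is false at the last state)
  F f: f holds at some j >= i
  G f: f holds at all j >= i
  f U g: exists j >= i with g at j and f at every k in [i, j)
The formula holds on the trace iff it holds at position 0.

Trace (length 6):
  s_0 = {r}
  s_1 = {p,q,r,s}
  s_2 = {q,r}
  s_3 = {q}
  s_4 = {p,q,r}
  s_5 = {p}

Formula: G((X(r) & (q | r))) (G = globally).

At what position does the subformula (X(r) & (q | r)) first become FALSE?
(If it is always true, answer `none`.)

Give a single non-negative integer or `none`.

s_0={r}: (X(r) & (q | r))=True X(r)=True r=True (q | r)=True q=False
s_1={p,q,r,s}: (X(r) & (q | r))=True X(r)=True r=True (q | r)=True q=True
s_2={q,r}: (X(r) & (q | r))=False X(r)=False r=True (q | r)=True q=True
s_3={q}: (X(r) & (q | r))=True X(r)=True r=False (q | r)=True q=True
s_4={p,q,r}: (X(r) & (q | r))=False X(r)=False r=True (q | r)=True q=True
s_5={p}: (X(r) & (q | r))=False X(r)=False r=False (q | r)=False q=False
G((X(r) & (q | r))) holds globally = False
First violation at position 2.

Answer: 2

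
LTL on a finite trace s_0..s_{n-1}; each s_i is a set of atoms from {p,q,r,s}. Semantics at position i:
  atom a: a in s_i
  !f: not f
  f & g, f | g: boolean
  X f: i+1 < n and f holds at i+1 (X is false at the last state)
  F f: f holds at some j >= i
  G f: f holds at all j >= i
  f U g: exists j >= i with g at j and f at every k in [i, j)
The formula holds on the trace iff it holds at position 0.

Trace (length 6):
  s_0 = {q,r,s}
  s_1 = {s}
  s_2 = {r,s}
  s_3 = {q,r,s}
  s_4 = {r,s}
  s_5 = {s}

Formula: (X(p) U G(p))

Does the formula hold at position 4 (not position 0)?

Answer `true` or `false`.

s_0={q,r,s}: (X(p) U G(p))=False X(p)=False p=False G(p)=False
s_1={s}: (X(p) U G(p))=False X(p)=False p=False G(p)=False
s_2={r,s}: (X(p) U G(p))=False X(p)=False p=False G(p)=False
s_3={q,r,s}: (X(p) U G(p))=False X(p)=False p=False G(p)=False
s_4={r,s}: (X(p) U G(p))=False X(p)=False p=False G(p)=False
s_5={s}: (X(p) U G(p))=False X(p)=False p=False G(p)=False
Evaluating at position 4: result = False

Answer: false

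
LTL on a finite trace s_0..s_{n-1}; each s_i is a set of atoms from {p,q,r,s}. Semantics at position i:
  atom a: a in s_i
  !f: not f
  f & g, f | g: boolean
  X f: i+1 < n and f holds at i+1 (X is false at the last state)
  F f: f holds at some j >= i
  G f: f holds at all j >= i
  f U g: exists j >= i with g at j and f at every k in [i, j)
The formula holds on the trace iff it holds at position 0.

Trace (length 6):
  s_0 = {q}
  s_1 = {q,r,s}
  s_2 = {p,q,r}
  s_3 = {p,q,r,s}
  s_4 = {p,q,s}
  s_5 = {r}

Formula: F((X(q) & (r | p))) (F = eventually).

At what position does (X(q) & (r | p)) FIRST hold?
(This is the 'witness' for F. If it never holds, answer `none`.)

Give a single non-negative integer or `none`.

Answer: 1

Derivation:
s_0={q}: (X(q) & (r | p))=False X(q)=True q=True (r | p)=False r=False p=False
s_1={q,r,s}: (X(q) & (r | p))=True X(q)=True q=True (r | p)=True r=True p=False
s_2={p,q,r}: (X(q) & (r | p))=True X(q)=True q=True (r | p)=True r=True p=True
s_3={p,q,r,s}: (X(q) & (r | p))=True X(q)=True q=True (r | p)=True r=True p=True
s_4={p,q,s}: (X(q) & (r | p))=False X(q)=False q=True (r | p)=True r=False p=True
s_5={r}: (X(q) & (r | p))=False X(q)=False q=False (r | p)=True r=True p=False
F((X(q) & (r | p))) holds; first witness at position 1.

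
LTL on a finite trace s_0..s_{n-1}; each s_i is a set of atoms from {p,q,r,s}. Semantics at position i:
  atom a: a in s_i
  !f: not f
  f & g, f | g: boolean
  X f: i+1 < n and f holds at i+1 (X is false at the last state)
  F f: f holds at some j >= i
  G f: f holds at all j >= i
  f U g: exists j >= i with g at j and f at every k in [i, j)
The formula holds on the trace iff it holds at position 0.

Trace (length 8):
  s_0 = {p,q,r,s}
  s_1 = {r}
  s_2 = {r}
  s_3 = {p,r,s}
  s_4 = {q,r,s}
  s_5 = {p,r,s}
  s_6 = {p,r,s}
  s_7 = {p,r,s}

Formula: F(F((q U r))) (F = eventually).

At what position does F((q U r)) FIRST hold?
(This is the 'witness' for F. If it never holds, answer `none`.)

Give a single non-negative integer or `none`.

Answer: 0

Derivation:
s_0={p,q,r,s}: F((q U r))=True (q U r)=True q=True r=True
s_1={r}: F((q U r))=True (q U r)=True q=False r=True
s_2={r}: F((q U r))=True (q U r)=True q=False r=True
s_3={p,r,s}: F((q U r))=True (q U r)=True q=False r=True
s_4={q,r,s}: F((q U r))=True (q U r)=True q=True r=True
s_5={p,r,s}: F((q U r))=True (q U r)=True q=False r=True
s_6={p,r,s}: F((q U r))=True (q U r)=True q=False r=True
s_7={p,r,s}: F((q U r))=True (q U r)=True q=False r=True
F(F((q U r))) holds; first witness at position 0.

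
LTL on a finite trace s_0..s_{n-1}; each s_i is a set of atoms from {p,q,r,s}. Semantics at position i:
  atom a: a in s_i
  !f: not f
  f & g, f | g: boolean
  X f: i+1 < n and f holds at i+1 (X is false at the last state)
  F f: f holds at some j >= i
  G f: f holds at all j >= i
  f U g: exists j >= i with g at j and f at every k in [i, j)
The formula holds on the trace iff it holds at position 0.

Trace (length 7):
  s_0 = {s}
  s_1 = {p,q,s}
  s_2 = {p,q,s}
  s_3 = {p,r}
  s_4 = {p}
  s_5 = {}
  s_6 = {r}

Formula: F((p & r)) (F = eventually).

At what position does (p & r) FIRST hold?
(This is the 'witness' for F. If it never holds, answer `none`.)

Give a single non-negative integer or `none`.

s_0={s}: (p & r)=False p=False r=False
s_1={p,q,s}: (p & r)=False p=True r=False
s_2={p,q,s}: (p & r)=False p=True r=False
s_3={p,r}: (p & r)=True p=True r=True
s_4={p}: (p & r)=False p=True r=False
s_5={}: (p & r)=False p=False r=False
s_6={r}: (p & r)=False p=False r=True
F((p & r)) holds; first witness at position 3.

Answer: 3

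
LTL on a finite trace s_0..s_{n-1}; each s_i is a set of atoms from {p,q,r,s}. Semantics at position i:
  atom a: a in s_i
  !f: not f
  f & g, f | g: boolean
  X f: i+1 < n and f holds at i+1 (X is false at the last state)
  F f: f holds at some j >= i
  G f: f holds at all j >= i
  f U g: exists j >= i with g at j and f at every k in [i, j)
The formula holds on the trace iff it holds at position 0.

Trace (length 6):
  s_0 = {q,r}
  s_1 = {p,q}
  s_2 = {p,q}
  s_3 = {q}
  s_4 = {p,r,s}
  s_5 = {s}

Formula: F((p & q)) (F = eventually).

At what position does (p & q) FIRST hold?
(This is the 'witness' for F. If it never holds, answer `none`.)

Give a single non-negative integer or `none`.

s_0={q,r}: (p & q)=False p=False q=True
s_1={p,q}: (p & q)=True p=True q=True
s_2={p,q}: (p & q)=True p=True q=True
s_3={q}: (p & q)=False p=False q=True
s_4={p,r,s}: (p & q)=False p=True q=False
s_5={s}: (p & q)=False p=False q=False
F((p & q)) holds; first witness at position 1.

Answer: 1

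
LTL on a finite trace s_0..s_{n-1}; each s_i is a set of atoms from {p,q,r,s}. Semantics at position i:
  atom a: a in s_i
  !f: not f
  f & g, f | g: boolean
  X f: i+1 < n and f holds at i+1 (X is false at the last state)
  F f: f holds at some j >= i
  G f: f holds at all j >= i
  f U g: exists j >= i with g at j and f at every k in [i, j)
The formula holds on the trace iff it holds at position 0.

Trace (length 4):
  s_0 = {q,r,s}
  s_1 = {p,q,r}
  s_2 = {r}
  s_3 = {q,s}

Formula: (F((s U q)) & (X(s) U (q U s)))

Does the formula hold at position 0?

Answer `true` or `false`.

s_0={q,r,s}: (F((s U q)) & (X(s) U (q U s)))=True F((s U q))=True (s U q)=True s=True q=True (X(s) U (q U s))=True X(s)=False (q U s)=True
s_1={p,q,r}: (F((s U q)) & (X(s) U (q U s)))=False F((s U q))=True (s U q)=True s=False q=True (X(s) U (q U s))=False X(s)=False (q U s)=False
s_2={r}: (F((s U q)) & (X(s) U (q U s)))=True F((s U q))=True (s U q)=False s=False q=False (X(s) U (q U s))=True X(s)=True (q U s)=False
s_3={q,s}: (F((s U q)) & (X(s) U (q U s)))=True F((s U q))=True (s U q)=True s=True q=True (X(s) U (q U s))=True X(s)=False (q U s)=True

Answer: true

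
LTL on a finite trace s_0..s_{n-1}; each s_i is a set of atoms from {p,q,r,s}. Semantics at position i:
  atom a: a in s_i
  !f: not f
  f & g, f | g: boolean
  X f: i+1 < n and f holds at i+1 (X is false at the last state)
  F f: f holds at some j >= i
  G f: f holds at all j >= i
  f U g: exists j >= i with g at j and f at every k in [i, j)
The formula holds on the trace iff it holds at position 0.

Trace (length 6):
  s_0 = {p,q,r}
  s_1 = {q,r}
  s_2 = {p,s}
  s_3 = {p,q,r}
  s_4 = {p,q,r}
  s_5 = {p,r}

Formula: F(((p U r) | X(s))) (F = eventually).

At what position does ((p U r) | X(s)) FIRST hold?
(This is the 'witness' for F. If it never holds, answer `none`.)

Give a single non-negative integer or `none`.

Answer: 0

Derivation:
s_0={p,q,r}: ((p U r) | X(s))=True (p U r)=True p=True r=True X(s)=False s=False
s_1={q,r}: ((p U r) | X(s))=True (p U r)=True p=False r=True X(s)=True s=False
s_2={p,s}: ((p U r) | X(s))=True (p U r)=True p=True r=False X(s)=False s=True
s_3={p,q,r}: ((p U r) | X(s))=True (p U r)=True p=True r=True X(s)=False s=False
s_4={p,q,r}: ((p U r) | X(s))=True (p U r)=True p=True r=True X(s)=False s=False
s_5={p,r}: ((p U r) | X(s))=True (p U r)=True p=True r=True X(s)=False s=False
F(((p U r) | X(s))) holds; first witness at position 0.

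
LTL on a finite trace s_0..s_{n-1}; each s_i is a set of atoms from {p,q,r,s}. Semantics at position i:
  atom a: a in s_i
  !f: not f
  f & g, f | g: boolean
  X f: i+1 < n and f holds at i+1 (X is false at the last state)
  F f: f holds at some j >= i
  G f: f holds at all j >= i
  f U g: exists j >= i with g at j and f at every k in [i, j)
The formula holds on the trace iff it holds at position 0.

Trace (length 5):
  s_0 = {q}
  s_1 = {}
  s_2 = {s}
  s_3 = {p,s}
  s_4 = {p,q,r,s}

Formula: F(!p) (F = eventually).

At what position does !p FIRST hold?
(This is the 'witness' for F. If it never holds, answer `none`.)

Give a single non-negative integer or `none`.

s_0={q}: !p=True p=False
s_1={}: !p=True p=False
s_2={s}: !p=True p=False
s_3={p,s}: !p=False p=True
s_4={p,q,r,s}: !p=False p=True
F(!p) holds; first witness at position 0.

Answer: 0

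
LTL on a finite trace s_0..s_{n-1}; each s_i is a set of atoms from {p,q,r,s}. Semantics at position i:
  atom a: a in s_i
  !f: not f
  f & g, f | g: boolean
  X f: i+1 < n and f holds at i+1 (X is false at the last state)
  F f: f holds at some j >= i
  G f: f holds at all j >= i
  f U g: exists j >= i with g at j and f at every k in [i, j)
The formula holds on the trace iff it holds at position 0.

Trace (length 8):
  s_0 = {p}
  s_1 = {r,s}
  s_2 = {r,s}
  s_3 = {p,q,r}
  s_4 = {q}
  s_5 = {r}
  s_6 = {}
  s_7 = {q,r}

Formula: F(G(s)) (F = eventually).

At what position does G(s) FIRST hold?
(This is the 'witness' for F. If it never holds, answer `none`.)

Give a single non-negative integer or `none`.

s_0={p}: G(s)=False s=False
s_1={r,s}: G(s)=False s=True
s_2={r,s}: G(s)=False s=True
s_3={p,q,r}: G(s)=False s=False
s_4={q}: G(s)=False s=False
s_5={r}: G(s)=False s=False
s_6={}: G(s)=False s=False
s_7={q,r}: G(s)=False s=False
F(G(s)) does not hold (no witness exists).

Answer: none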